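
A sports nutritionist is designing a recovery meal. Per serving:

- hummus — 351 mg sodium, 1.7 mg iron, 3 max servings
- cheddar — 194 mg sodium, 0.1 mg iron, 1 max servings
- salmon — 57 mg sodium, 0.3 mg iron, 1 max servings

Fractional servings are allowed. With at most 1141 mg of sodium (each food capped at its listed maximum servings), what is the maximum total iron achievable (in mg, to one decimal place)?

5.4 mg

Iron per mg sodium: salmon 0.005263, hummus 0.004843, cheddar 0.0005155.
Take 1 serving of salmon: uses 57 mg sodium, +0.3 mg iron (running total 0.3 mg).
Take 3 servings of hummus: uses 1053 mg sodium, +5.1 mg iron (running total 5.4 mg).
Take 0.1598 servings of cheddar: uses 31 mg sodium, +0.0 mg iron (running total 5.4 mg).
Greedy by best ratio exhausts the sodium allowance optimally: 5.4 mg.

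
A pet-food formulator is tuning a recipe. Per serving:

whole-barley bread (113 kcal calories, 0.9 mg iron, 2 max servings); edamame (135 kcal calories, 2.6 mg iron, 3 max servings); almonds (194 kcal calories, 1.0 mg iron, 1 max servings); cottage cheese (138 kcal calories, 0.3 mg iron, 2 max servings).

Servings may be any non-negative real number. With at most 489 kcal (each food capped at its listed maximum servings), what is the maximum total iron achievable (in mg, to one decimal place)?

Iron per kcal: edamame 0.01926, whole-barley bread 0.007965, almonds 0.005155, cottage cheese 0.002174.
Take 3 servings of edamame: uses 405 kcal, +7.8 mg iron (running total 7.8 mg).
Take 0.7434 servings of whole-barley bread: uses 84 kcal, +0.7 mg iron (running total 8.5 mg).
Greedy by best ratio exhausts the calories allowance optimally: 8.5 mg.

8.5 mg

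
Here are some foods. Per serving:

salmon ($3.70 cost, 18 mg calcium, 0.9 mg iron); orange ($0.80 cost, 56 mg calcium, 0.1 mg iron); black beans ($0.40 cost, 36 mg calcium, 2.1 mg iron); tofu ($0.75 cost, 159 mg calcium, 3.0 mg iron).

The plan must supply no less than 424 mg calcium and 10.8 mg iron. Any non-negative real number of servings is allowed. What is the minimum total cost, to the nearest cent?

Compare the cost at each extreme point of the feasible region.
salmon only: max(424/18, 10.8/0.9) = 23.56 servings → $87.16.
orange only: max(424/56, 10.8/0.1) = 108 servings → $86.40.
black beans only: max(424/36, 10.8/2.1) = 11.78 servings → $4.71.
tofu only: max(424/159, 10.8/3.0) = 3.6 servings → $2.70.
salmon + orange with both tight: 11.57 servings and 3.852 servings → $45.90.
salmon + black beans: intersection lies outside the first quadrant.
salmon + tofu with both tight: 4.997 servings and 2.101 servings → $20.06.
orange + black beans with both tight: 4.4 servings and 4.933 servings → $5.49.
orange + tofu with both targets exact would need a negative amount; discard.
black beans + tofu with both tight: 1.971 servings and 2.22 servings → $2.45.
So the least-cost plan costs $2.45.

$2.45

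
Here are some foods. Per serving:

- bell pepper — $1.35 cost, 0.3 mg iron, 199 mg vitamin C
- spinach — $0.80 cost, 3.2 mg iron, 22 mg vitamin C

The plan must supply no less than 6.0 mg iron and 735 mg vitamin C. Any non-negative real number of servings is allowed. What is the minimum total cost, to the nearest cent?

$5.99

Compare the cost at each extreme point of the feasible region.
bell pepper only: max(6.0/0.3, 735/199) = 20 servings → $27.00.
spinach only: max(6.0/3.2, 735/22) = 33.41 servings → $26.73.
bell pepper + spinach with both tight: 3.523 servings and 1.545 servings → $5.99.
Cheapest feasible corner: $5.99.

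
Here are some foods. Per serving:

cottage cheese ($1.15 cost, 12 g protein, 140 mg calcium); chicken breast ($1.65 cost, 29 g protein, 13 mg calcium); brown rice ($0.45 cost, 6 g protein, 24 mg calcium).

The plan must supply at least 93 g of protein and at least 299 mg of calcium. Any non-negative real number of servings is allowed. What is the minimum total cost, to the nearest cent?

Check every corner: each single food scaled to meet both minima, and each pair solved so both constraints bind.
cottage cheese only: max(93/12, 299/140) = 7.75 servings → $8.91.
chicken breast only: max(93/29, 299/13) = 23 servings → $37.95.
brown rice only: max(93/6, 299/24) = 15.5 servings → $6.97.
cottage cheese + chicken breast with both tight: 1.911 servings and 2.416 servings → $6.18.
cottage cheese + brown rice with both targets exact would need a negative amount; discard.
chicken breast + brown rice with both tight: 0.7087 servings and 12.07 servings → $6.60.
The minimum over all feasible corners is $6.18.

$6.18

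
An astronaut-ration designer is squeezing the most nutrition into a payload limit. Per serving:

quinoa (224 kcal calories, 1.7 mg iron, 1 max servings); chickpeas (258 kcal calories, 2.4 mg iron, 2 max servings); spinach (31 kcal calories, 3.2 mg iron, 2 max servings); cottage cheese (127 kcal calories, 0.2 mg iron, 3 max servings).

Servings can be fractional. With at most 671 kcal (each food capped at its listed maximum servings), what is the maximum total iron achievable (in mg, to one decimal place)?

11.9 mg

Iron per kcal: spinach 0.1032, chickpeas 0.009302, quinoa 0.007589, cottage cheese 0.001575.
Take 2 servings of spinach: uses 62 kcal, +6.4 mg iron (running total 6.4 mg).
Take 2 servings of chickpeas: uses 516 kcal, +4.8 mg iron (running total 11.2 mg).
Take 0.4152 servings of quinoa: uses 93 kcal, +0.7 mg iron (running total 11.9 mg).
Filling greedily by iron-per-kcal is optimal for one linear limit, giving 11.9 mg.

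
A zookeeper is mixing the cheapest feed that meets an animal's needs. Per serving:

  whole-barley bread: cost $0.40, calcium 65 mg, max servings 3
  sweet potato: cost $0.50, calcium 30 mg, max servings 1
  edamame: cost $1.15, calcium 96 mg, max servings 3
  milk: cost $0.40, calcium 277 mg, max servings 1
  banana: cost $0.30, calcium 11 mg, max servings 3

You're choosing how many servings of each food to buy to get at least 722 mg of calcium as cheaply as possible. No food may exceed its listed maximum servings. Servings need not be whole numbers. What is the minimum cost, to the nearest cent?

$4.59

Cost per mg of calcium: milk $0.0014, whole-barley bread $0.0062, edamame $0.0120, sweet potato $0.0167, banana $0.0273.
Take 1 serving of milk: +277.0 mg calcium for $0.40 (total $0.40, still need 445.0 mg).
Take 3 servings of whole-barley bread: +195.0 mg calcium for $1.20 (total $1.60, still need 250.0 mg).
Take 2.604 servings of edamame: +250.0 mg calcium for $2.99 (total $4.59, still need 0.0 mg).
Greedy by cheapest-per-mg is optimal for a single linear constraint, so the minimum cost is $4.59.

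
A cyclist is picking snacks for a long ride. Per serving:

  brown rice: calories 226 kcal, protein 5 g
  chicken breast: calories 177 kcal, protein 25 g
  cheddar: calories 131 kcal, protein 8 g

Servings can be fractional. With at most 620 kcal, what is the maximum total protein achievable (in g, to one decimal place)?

87.6 g

Protein per kcal: chicken breast 0.1412, cheddar 0.06107, brown rice 0.02212.
With no serving limits, spend the whole calories allowance on chicken breast: 620 kcal / 177 kcal × 25 g = 87.6 g.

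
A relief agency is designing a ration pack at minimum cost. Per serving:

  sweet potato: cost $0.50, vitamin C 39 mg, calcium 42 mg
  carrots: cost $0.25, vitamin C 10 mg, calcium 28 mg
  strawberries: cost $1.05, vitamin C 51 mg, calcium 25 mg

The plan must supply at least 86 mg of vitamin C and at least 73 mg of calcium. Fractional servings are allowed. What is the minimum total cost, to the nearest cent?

Check every corner: each single food scaled to meet both minima, and each pair solved so both constraints bind.
sweet potato only: max(86/39, 73/42) = 2.205 servings → $1.10.
carrots only: max(86/10, 73/28) = 8.6 servings → $2.15.
strawberries only: max(86/51, 73/25) = 2.92 servings → $3.07.
sweet potato + carrots: the both-tight solution has a negative serving — not a feasible corner.
sweet potato + strawberries with both tight: 1.348 servings and 0.6555 servings → $1.36.
carrots + strawberries with both tight: 1.335 servings and 1.424 servings → $1.83.
So the least-cost plan costs $1.10.

$1.10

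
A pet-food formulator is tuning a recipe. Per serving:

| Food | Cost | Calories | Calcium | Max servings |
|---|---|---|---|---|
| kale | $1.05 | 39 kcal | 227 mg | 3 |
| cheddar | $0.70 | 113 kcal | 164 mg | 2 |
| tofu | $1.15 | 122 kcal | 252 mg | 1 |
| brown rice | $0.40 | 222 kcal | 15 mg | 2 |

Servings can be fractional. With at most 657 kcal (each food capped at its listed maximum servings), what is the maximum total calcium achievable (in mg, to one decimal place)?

1274.0 mg

Calcium per kcal: kale 5.821, tofu 2.066, cheddar 1.451, brown rice 0.06757.
Take 3 servings of kale: uses 117 kcal, +681.0 mg calcium (running total 681.0 mg).
Take 1 serving of tofu: uses 122 kcal, +252.0 mg calcium (running total 933.0 mg).
Take 2 servings of cheddar: uses 226 kcal, +328.0 mg calcium (running total 1261.0 mg).
Take 0.8649 servings of brown rice: uses 192 kcal, +13.0 mg calcium (running total 1274.0 mg).
Filling greedily by calcium-per-kcal is optimal for one linear limit, giving 1274.0 mg.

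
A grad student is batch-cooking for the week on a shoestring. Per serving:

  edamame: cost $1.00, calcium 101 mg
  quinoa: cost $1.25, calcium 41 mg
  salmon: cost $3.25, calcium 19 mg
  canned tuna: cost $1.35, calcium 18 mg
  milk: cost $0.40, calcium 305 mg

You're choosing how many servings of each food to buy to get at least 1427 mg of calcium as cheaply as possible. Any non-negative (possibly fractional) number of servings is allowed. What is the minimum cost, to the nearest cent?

$1.87

Cost per mg of calcium: milk $0.0013, edamame $0.0099, quinoa $0.0305, canned tuna $0.0750, salmon $0.1711.
With no serving limits, use only milk: 1427 mg / 305 mg = 4.679 servings × $0.40 = $1.87.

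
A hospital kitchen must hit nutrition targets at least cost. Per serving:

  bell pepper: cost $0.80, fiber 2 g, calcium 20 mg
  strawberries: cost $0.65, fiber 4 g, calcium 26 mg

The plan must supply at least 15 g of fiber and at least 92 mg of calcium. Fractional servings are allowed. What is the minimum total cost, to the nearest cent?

$2.44

bell pepper only: max(15/2, 92/20) = 7.5 servings → $6.00.
strawberries only: max(15/4, 92/26) = 3.75 servings → $2.44.
bell pepper + strawberries with both targets exact would need a negative amount; discard.
Cheapest feasible corner: $2.44.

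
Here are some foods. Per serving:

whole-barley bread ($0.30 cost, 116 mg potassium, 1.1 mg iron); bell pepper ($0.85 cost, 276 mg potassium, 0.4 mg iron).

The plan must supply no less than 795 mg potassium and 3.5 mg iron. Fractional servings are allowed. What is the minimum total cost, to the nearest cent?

The cheapest plan sits at a corner of the feasible region — with two constraints it uses at most two foods.
whole-barley bread only: max(795/116, 3.5/1.1) = 6.853 servings → $2.06.
bell pepper only: max(795/276, 3.5/0.4) = 8.75 servings → $7.44.
whole-barley bread + bell pepper with both tight: 2.519 servings and 1.822 servings → $2.30.
Cheapest feasible corner: $2.06.

$2.06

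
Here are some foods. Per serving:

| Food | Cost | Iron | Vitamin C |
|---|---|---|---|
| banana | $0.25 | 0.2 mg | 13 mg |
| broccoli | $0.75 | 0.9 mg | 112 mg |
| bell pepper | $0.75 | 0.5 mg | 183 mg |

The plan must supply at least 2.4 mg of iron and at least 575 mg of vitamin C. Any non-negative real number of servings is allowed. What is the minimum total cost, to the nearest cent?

Compare the cost at each extreme point of the feasible region.
banana only: max(2.4/0.2, 575/13) = 44.23 servings → $11.06.
broccoli only: max(2.4/0.9, 575/112) = 5.134 servings → $3.85.
bell pepper only: max(2.4/0.5, 575/183) = 4.8 servings → $3.60.
banana + broccoli: intersection lies outside the first quadrant.
banana + bell pepper with both tight: 5.04 servings and 2.784 servings → $3.35.
broccoli + bell pepper with both tight: 1.396 servings and 2.288 servings → $2.76.
The minimum over all feasible corners is $2.76.

$2.76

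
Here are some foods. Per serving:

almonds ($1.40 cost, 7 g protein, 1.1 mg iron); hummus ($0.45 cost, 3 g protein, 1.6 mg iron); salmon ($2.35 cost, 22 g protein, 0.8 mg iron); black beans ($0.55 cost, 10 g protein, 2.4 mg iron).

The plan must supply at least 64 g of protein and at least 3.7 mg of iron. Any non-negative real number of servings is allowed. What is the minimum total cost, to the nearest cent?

$3.52

Check every corner: each single food scaled to meet both minima, and each pair solved so both constraints bind.
almonds only: max(64/7, 3.7/1.1) = 9.143 servings → $12.80.
hummus only: max(64/3, 3.7/1.6) = 21.33 servings → $9.60.
salmon only: max(64/22, 3.7/0.8) = 4.625 servings → $10.87.
black beans only: max(64/10, 3.7/2.4) = 6.4 servings → $3.52.
almonds + hummus with both targets exact would need a negative amount; discard.
almonds + salmon with both tight: 1.624 servings and 2.392 servings → $7.90.
almonds + black beans: intersection lies outside the first quadrant.
hummus + salmon with both tight: 0.9207 servings and 2.784 servings → $6.96.
hummus + black beans: intersection lies outside the first quadrant.
salmon + black beans with both tight: 2.603 servings and 0.6741 servings → $6.49.
The minimum over all feasible corners is $3.52.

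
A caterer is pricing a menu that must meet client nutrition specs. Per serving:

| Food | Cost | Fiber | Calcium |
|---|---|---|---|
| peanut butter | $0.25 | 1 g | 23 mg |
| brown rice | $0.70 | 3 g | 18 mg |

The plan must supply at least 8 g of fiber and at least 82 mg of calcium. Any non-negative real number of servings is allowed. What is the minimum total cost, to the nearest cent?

The cheapest plan sits at a corner of the feasible region — with two constraints it uses at most two foods.
peanut butter only: max(8/1, 82/23) = 8 servings → $2.00.
brown rice only: max(8/3, 82/18) = 4.556 servings → $3.19.
peanut butter + brown rice with both tight: 2 servings and 2 servings → $1.90.
Cheapest feasible corner: $1.90.

$1.90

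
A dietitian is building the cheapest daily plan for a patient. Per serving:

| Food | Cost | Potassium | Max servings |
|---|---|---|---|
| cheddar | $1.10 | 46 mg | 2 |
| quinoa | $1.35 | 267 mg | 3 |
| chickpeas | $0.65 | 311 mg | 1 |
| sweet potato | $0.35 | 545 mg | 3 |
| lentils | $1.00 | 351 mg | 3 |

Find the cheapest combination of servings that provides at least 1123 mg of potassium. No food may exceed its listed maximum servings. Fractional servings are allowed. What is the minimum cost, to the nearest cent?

Cost per mg of potassium: sweet potato $0.0006, chickpeas $0.0021, lentils $0.0028, quinoa $0.0051, cheddar $0.0239.
Take 2.061 servings of sweet potato: +1123.0 mg potassium for $0.72 (total $0.72, still need 0.0 mg).
Greedy by cheapest-per-mg is optimal for a single linear constraint, so the minimum cost is $0.72.

$0.72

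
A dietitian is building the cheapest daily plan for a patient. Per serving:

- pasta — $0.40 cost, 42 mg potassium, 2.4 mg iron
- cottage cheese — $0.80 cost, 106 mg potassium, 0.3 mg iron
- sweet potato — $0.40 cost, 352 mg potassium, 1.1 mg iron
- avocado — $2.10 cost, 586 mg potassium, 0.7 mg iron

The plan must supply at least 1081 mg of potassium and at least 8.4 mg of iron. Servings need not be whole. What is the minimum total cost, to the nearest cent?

pasta only: max(1081/42, 8.4/2.4) = 25.74 servings → $10.30.
cottage cheese only: max(1081/106, 8.4/0.3) = 28 servings → $22.40.
sweet potato only: max(1081/352, 8.4/1.1) = 7.636 servings → $3.05.
avocado only: max(1081/586, 8.4/0.7) = 12 servings → $25.20.
pasta + cottage cheese with both tight: 2.341 servings and 9.27 servings → $8.35.
pasta + sweet potato with both tight: 2.213 servings and 2.807 servings → $2.01.
pasta + avocado with both tight: 3.025 servings and 1.628 servings → $4.63.
cottage cheese + sweet potato with both targets exact would need a negative amount; discard.
cottage cheese + avocado with both targets exact would need a negative amount; discard.
sweet potato + avocado: the both-tight solution has a negative serving — not a feasible corner.
So the least-cost plan costs $2.01.

$2.01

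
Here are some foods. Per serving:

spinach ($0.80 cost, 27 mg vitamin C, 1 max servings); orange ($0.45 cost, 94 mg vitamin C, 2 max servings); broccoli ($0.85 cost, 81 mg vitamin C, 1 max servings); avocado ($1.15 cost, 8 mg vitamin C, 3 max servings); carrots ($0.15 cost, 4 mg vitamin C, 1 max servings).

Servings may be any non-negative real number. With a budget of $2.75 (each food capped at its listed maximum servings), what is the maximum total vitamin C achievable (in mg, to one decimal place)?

300.3 mg

Vitamin C per dollar: orange 208.9, broccoli 95.29, spinach 33.75, carrots 26.67, avocado 6.957.
Take 2 servings of orange: spends $0.90, +188.0 mg vitamin C (running total 188.0 mg).
Take 1 serving of broccoli: spends $0.85, +81.0 mg vitamin C (running total 269.0 mg).
Take 1 serving of spinach: spends $0.80, +27.0 mg vitamin C (running total 296.0 mg).
Take 1 serving of carrots: spends $0.15, +4.0 mg vitamin C (running total 300.0 mg).
Take 0.04348 servings of avocado: spends $0.05, +0.3 mg vitamin C (running total 300.3 mg).
Greedy by best ratio exhausts the cost allowance optimally: 300.3 mg.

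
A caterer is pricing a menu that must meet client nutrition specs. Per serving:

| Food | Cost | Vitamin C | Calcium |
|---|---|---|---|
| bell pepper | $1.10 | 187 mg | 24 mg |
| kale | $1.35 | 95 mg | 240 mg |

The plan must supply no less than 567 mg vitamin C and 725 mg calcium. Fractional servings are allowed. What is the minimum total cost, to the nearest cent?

$5.60

At the optimum either one food covers both requirements or two foods hit both targets exactly; no other combination can be cheaper.
bell pepper only: max(567/187, 725/24) = 30.21 servings → $33.23.
kale only: max(567/95, 725/240) = 5.968 servings → $8.06.
bell pepper + kale with both tight: 1.578 servings and 2.863 servings → $5.60.
The minimum over all feasible corners is $5.60.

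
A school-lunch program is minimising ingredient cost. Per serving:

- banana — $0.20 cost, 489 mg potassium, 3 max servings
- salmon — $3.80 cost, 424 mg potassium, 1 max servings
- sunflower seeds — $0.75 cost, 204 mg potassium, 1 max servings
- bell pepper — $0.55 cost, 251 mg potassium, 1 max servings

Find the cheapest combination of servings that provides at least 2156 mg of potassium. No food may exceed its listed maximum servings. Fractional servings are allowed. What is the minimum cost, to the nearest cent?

$4.00

Cost per mg of potassium: banana $0.0004, bell pepper $0.0022, sunflower seeds $0.0037, salmon $0.0090.
Take 3 servings of banana: +1467.0 mg potassium for $0.60 (total $0.60, still need 689.0 mg).
Take 1 serving of bell pepper: +251.0 mg potassium for $0.55 (total $1.15, still need 438.0 mg).
Take 1 serving of sunflower seeds: +204.0 mg potassium for $0.75 (total $1.90, still need 234.0 mg).
Take 0.5519 servings of salmon: +234.0 mg potassium for $2.10 (total $4.00, still need 0.0 mg).
Filling from the cheapest source first is optimal under one linear minimum: $4.00.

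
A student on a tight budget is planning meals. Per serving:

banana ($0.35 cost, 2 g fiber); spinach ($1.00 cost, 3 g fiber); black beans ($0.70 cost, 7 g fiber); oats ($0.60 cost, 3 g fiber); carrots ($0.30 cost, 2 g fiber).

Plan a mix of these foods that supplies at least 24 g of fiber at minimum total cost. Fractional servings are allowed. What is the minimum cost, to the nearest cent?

Cost per g of fiber: black beans $0.1000, carrots $0.1500, banana $0.1750, oats $0.2000, spinach $0.3333.
With no serving limits, use only black beans: 24 g / 7 g = 3.429 servings × $0.70 = $2.40.

$2.40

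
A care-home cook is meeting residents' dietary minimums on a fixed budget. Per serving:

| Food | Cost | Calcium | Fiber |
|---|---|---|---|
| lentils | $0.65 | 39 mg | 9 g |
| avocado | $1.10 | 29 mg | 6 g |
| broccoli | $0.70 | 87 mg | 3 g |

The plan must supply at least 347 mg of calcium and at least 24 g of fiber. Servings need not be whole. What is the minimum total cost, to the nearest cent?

lentils only: max(347/39, 24/9) = 8.897 servings → $5.78.
avocado only: max(347/29, 24/6) = 11.97 servings → $13.16.
broccoli only: max(347/87, 24/3) = 8 servings → $5.60.
lentils + avocado with both targets exact would need a negative amount; discard.
lentils + broccoli with both tight: 1.572 servings and 3.284 servings → $3.32.
avocado + broccoli with both tight: 2.407 servings and 3.186 servings → $4.88.
So the least-cost plan costs $3.32.

$3.32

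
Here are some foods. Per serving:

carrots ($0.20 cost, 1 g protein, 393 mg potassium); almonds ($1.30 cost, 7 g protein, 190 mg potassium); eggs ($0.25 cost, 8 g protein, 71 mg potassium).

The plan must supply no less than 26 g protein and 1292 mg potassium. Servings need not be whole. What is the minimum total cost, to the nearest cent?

Compare the cost at each extreme point of the feasible region.
carrots only: max(26/1, 1292/393) = 26 servings → $5.20.
almonds only: max(26/7, 1292/190) = 6.8 servings → $8.84.
eggs only: max(26/8, 1292/71) = 18.2 servings → $4.55.
carrots + almonds with both tight: 1.602 servings and 3.485 servings → $4.85.
carrots + eggs with both tight: 2.763 servings and 2.905 servings → $1.28.
almonds + eggs: intersection lies outside the first quadrant.
So the least-cost plan costs $1.28.

$1.28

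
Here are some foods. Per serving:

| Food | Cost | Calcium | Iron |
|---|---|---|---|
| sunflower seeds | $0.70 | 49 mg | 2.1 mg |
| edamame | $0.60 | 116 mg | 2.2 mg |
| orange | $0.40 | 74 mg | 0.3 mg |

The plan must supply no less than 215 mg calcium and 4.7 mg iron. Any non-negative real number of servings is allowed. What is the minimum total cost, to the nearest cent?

$1.28

Compare the cost at each extreme point of the feasible region.
sunflower seeds only: max(215/49, 4.7/2.1) = 4.388 servings → $3.07.
edamame only: max(215/116, 4.7/2.2) = 2.136 servings → $1.28.
orange only: max(215/74, 4.7/0.3) = 15.67 servings → $6.27.
sunflower seeds + edamame with both tight: 0.5317 servings and 1.629 servings → $1.35.
sunflower seeds + orange with both tight: 2.014 servings and 1.572 servings → $2.04.
edamame + orange: intersection lies outside the first quadrant.
Cheapest feasible corner: $1.28.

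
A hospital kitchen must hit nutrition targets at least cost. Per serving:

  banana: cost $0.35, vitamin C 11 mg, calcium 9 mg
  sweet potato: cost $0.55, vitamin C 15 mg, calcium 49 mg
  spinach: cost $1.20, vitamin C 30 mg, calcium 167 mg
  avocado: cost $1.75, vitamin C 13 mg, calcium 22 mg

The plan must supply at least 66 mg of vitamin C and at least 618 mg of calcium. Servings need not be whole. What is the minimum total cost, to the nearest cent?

$4.44

With two linear requirements the optimum uses one or two foods; enumerate the corners.
banana only: max(66/11, 618/9) = 68.67 servings → $24.03.
sweet potato only: max(66/15, 618/49) = 12.61 servings → $6.94.
spinach only: max(66/30, 618/167) = 3.701 servings → $4.44.
avocado only: max(66/13, 618/22) = 28.09 servings → $49.16.
banana + sweet potato: intersection lies outside the first quadrant.
banana + spinach: the both-tight solution has a negative serving — not a feasible corner.
banana + avocado: intersection lies outside the first quadrant.
sweet potato + spinach: intersection lies outside the first quadrant.
sweet potato + avocado: intersection lies outside the first quadrant.
spinach + avocado: the both-tight solution has a negative serving — not a feasible corner.
So the least-cost plan costs $4.44.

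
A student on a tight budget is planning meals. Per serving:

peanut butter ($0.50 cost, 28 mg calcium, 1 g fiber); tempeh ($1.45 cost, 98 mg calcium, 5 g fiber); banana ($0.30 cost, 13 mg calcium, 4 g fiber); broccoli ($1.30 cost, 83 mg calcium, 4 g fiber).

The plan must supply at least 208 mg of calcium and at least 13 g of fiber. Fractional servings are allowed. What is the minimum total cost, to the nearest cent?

$3.15

For a min-cost LP with two ≥-constraints, a basic feasible solution has at most two positive variables.
peanut butter only: max(208/28, 13/1) = 13 servings → $6.50.
tempeh only: max(208/98, 13/5) = 2.6 servings → $3.77.
banana only: max(208/13, 13/4) = 16 servings → $4.80.
broccoli only: max(208/83, 13/4) = 3.25 servings → $4.22.
peanut butter + tempeh with both targets exact would need a negative amount; discard.
peanut butter + banana with both tight: 6.697 servings and 1.576 servings → $3.82.
peanut butter + broccoli: intersection lies outside the first quadrant.
tempeh + banana with both tight: 2.028 servings and 0.7156 servings → $3.15.
tempeh + broccoli: intersection lies outside the first quadrant.
banana + broccoli with both tight: 0.8821 servings and 2.368 servings → $3.34.
So the least-cost plan costs $3.15.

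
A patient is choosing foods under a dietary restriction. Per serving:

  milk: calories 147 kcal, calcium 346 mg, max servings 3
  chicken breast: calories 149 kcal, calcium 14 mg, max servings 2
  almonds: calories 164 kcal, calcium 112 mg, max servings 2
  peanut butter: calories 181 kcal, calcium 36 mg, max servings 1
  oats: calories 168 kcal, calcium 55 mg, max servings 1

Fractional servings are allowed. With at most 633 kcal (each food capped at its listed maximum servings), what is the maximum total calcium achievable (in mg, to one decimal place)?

Calcium per kcal: milk 2.354, almonds 0.6829, oats 0.3274, peanut butter 0.1989, chicken breast 0.09396.
Take 3 servings of milk: uses 441 kcal, +1038.0 mg calcium (running total 1038.0 mg).
Take 1.171 servings of almonds: uses 192 kcal, +131.1 mg calcium (running total 1169.1 mg).
Filling greedily by calcium-per-kcal is optimal for one linear limit, giving 1169.1 mg.

1169.1 mg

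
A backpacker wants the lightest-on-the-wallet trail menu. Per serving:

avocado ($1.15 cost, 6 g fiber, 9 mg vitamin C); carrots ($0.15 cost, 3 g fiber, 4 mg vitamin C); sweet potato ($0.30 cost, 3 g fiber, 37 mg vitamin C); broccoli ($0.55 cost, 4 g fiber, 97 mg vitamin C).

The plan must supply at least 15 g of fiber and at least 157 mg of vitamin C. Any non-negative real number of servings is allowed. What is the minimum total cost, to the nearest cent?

With two linear requirements the optimum uses one or two foods; enumerate the corners.
avocado only: max(15/6, 157/9) = 17.44 servings → $20.06.
carrots only: max(15/3, 157/4) = 39.25 servings → $5.89.
sweet potato only: max(15/3, 157/37) = 5 servings → $1.50.
broccoli only: max(15/4, 157/97) = 3.75 servings → $2.06.
avocado + carrots: the both-tight solution has a negative serving — not a feasible corner.
avocado + sweet potato with both tight: 0.4308 servings and 4.138 servings → $1.74.
avocado + broccoli with both tight: 1.515 servings and 1.478 servings → $2.55.
carrots + sweet potato with both tight: 0.8485 servings and 4.152 servings → $1.37.
carrots + broccoli with both tight: 3.007 servings and 1.495 servings → $1.27.
sweet potato + broccoli: the both-tight solution has a negative serving — not a feasible corner.
So the least-cost plan costs $1.27.

$1.27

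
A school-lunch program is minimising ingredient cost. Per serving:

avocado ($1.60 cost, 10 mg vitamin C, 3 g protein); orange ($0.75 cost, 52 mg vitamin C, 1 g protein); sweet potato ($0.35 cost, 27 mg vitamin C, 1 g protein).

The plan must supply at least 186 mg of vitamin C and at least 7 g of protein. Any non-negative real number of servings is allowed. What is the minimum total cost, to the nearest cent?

$2.45

At the optimum either one food covers both requirements or two foods hit both targets exactly; no other combination can be cheaper.
avocado only: max(186/10, 7/3) = 18.6 servings → $29.76.
orange only: max(186/52, 7/1) = 7 servings → $5.25.
sweet potato only: max(186/27, 7/1) = 7 servings → $2.45.
avocado + orange with both tight: 1.219 servings and 3.342 servings → $4.46.
avocado + sweet potato with both tight: 0.04225 servings and 6.873 servings → $2.47.
orange + sweet potato: intersection lies outside the first quadrant.
Cheapest feasible corner: $2.45.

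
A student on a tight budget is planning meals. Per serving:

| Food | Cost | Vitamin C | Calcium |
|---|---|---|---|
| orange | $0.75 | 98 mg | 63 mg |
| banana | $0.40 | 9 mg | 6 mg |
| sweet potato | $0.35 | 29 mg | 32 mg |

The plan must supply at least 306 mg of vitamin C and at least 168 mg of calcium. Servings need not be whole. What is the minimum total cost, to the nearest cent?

An LP optimum is at a vertex; with two nutrient constraints at most two foods are used. Check each candidate.
orange only: max(306/98, 168/63) = 3.122 servings → $2.34.
banana only: max(306/9, 168/6) = 34 servings → $13.60.
sweet potato only: max(306/29, 168/32) = 10.55 servings → $3.69.
orange + banana: the both-tight solution has a negative serving — not a feasible corner.
orange + sweet potato: the both-tight solution has a negative serving — not a feasible corner.
banana + sweet potato: the both-tight solution has a negative serving — not a feasible corner.
Cheapest feasible corner: $2.34.

$2.34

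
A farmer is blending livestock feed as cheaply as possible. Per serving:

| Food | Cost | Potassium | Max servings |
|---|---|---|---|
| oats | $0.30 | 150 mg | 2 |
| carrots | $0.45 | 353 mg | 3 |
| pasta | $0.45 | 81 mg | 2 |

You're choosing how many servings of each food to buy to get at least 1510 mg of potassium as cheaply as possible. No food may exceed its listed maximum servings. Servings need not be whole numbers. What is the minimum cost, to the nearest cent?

Cost per mg of potassium: carrots $0.0013, oats $0.0020, pasta $0.0056.
Take 3 servings of carrots: +1059.0 mg potassium for $1.35 (total $1.35, still need 451.0 mg).
Take 2 servings of oats: +300.0 mg potassium for $0.60 (total $1.95, still need 151.0 mg).
Take 1.864 servings of pasta: +151.0 mg potassium for $0.84 (total $2.79, still need 0.0 mg).
Greedy by cheapest-per-mg is optimal for a single linear constraint, so the minimum cost is $2.79.

$2.79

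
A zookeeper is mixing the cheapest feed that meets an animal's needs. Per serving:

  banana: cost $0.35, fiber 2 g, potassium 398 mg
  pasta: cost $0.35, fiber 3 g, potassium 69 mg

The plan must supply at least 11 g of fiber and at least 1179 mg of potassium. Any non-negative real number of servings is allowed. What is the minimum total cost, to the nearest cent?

banana only: max(11/2, 1179/398) = 5.5 servings → $1.93.
pasta only: max(11/3, 1179/69) = 17.09 servings → $5.98.
banana + pasta with both tight: 2.631 servings and 1.913 servings → $1.59.
The minimum over all feasible corners is $1.59.

$1.59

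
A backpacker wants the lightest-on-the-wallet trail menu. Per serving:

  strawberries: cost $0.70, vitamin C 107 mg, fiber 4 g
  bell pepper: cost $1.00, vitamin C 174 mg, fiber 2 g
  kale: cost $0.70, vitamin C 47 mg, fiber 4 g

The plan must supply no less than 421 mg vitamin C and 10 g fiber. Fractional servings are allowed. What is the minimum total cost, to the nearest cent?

The cheapest plan sits at a corner of the feasible region — with two constraints it uses at most two foods.
strawberries only: max(421/107, 10/4) = 3.935 servings → $2.75.
bell pepper only: max(421/174, 10/2) = 5 servings → $5.00.
kale only: max(421/47, 10/4) = 8.957 servings → $6.27.
strawberries + bell pepper with both tight: 1.863 servings and 1.274 servings → $2.58.
strawberries + kale: intersection lies outside the first quadrant.
bell pepper + kale with both tight: 2.017 servings and 1.492 servings → $3.06.
So the least-cost plan costs $2.58.

$2.58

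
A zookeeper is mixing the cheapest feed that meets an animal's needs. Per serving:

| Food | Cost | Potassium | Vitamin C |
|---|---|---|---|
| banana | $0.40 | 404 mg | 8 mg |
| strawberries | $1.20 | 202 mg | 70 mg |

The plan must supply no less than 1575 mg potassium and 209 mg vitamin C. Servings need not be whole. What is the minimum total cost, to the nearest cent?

$4.25

banana only: max(1575/404, 209/8) = 26.12 servings → $10.45.
strawberries only: max(1575/202, 209/70) = 7.797 servings → $9.36.
banana + strawberries with both tight: 2.551 servings and 2.694 servings → $4.25.
So the least-cost plan costs $4.25.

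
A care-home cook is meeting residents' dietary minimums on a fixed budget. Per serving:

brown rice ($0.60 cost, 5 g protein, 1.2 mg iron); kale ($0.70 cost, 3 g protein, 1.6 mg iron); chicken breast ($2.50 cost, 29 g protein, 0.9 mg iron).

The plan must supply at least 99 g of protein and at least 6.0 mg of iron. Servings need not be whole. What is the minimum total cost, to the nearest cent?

At the optimum either one food covers both requirements or two foods hit both targets exactly; no other combination can be cheaper.
brown rice only: max(99/5, 6.0/1.2) = 19.8 servings → $11.88.
kale only: max(99/3, 6.0/1.6) = 33 servings → $23.10.
chicken breast only: max(99/29, 6.0/0.9) = 6.667 servings → $16.67.
brown rice + kale: intersection lies outside the first quadrant.
brown rice + chicken breast with both tight: 2.802 servings and 2.931 servings → $9.01.
kale + chicken breast with both tight: 1.943 servings and 3.213 servings → $9.39.
The minimum over all feasible corners is $9.01.

$9.01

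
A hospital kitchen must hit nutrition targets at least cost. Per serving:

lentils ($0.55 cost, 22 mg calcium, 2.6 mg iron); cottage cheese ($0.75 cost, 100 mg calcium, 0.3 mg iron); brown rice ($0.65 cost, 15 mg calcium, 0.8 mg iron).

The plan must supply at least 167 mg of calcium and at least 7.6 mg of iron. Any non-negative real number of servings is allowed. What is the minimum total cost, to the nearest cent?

$2.33

lentils only: max(167/22, 7.6/2.6) = 7.591 servings → $4.17.
cottage cheese only: max(167/100, 7.6/0.3) = 25.33 servings → $19.00.
brown rice only: max(167/15, 7.6/0.8) = 11.13 servings → $7.24.
lentils + cottage cheese with both tight: 2.801 servings and 1.054 servings → $2.33.
lentils + brown rice: intersection lies outside the first quadrant.
cottage cheese + brown rice with both tight: 0.2596 servings and 9.403 servings → $6.31.
So the least-cost plan costs $2.33.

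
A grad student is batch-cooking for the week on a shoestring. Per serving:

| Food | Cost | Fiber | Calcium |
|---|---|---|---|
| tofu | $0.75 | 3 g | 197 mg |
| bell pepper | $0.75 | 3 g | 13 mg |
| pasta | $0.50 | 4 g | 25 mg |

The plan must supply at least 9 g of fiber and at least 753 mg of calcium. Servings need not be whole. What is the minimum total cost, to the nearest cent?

At the optimum either one food covers both requirements or two foods hit both targets exactly; no other combination can be cheaper.
tofu only: max(9/3, 753/197) = 3.822 servings → $2.87.
bell pepper only: max(9/3, 753/13) = 57.92 servings → $43.44.
pasta only: max(9/4, 753/25) = 30.12 servings → $15.06.
tofu + bell pepper: intersection lies outside the first quadrant.
tofu + pasta with both targets exact would need a negative amount; discard.
bell pepper + pasta: the both-tight solution has a negative serving — not a feasible corner.
The minimum over all feasible corners is $2.87.

$2.87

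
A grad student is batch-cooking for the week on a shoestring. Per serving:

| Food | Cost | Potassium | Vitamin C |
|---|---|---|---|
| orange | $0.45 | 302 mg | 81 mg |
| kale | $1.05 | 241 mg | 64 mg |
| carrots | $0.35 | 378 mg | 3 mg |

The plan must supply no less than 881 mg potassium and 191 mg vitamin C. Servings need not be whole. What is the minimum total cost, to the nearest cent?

orange only: max(881/302, 191/81) = 2.917 servings → $1.31.
kale only: max(881/241, 191/64) = 3.656 servings → $3.84.
carrots only: max(881/378, 191/3) = 63.67 servings → $22.28.
orange + kale: intersection lies outside the first quadrant.
orange + carrots with both tight: 2.341 servings and 0.4604 servings → $1.21.
kale + carrots with both tight: 2.964 servings and 0.4411 servings → $3.27.
Cheapest feasible corner: $1.21.

$1.21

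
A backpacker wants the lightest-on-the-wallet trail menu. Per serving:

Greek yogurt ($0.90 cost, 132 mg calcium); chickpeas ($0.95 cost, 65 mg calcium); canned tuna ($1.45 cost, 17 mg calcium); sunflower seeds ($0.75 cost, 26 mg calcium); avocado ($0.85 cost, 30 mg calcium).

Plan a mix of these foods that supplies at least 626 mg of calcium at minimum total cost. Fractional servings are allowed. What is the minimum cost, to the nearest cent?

$4.27

Cost per mg of calcium: Greek yogurt $0.0068, chickpeas $0.0146, avocado $0.0283, sunflower seeds $0.0288, canned tuna $0.0853.
With no serving limits, use only Greek yogurt: 626 mg / 132 mg = 4.742 servings × $0.90 = $4.27.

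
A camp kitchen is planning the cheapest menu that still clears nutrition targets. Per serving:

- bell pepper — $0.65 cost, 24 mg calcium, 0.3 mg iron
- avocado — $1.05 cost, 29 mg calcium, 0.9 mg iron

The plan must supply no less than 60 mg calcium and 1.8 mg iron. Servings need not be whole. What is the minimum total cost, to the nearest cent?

$2.14

With two linear requirements the optimum uses one or two foods; enumerate the corners.
bell pepper only: max(60/24, 1.8/0.3) = 6 servings → $3.90.
avocado only: max(60/29, 1.8/0.9) = 2.069 servings → $2.17.
bell pepper + avocado with both tight: 0.1395 servings and 1.953 servings → $2.14.
The minimum over all feasible corners is $2.14.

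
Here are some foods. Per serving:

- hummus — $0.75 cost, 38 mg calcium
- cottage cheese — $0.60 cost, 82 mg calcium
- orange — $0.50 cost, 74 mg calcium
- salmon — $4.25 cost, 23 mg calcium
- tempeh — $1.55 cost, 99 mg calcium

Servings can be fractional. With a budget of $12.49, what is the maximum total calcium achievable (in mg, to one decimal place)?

1848.5 mg

Calcium per dollar: orange 148, cottage cheese 136.7, tempeh 63.87, hummus 50.67, salmon 5.412.
With no serving limits, spend the whole cost allowance on orange: $12.49 / $0.50 × 74 mg = 1848.5 mg.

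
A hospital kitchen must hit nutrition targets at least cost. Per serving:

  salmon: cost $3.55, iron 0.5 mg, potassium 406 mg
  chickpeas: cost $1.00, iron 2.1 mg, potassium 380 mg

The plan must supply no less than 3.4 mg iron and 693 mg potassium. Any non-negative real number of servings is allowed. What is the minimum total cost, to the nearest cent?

At the optimum either one food covers both requirements or two foods hit both targets exactly; no other combination can be cheaper.
salmon only: max(3.4/0.5, 693/406) = 6.8 servings → $24.14.
chickpeas only: max(3.4/2.1, 693/380) = 1.824 servings → $1.82.
salmon + chickpeas with both tight: 0.2465 servings and 1.56 servings → $2.44.
So the least-cost plan costs $1.82.

$1.82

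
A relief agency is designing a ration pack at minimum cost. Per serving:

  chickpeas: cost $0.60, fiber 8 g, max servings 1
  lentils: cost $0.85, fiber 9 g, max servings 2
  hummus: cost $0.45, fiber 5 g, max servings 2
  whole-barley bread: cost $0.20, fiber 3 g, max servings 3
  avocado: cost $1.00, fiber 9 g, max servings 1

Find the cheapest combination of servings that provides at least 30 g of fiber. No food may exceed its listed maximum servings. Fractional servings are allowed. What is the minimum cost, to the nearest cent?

Cost per g of fiber: whole-barley bread $0.0667, chickpeas $0.0750, hummus $0.0900, lentils $0.0944, avocado $0.1111.
Take 3 servings of whole-barley bread: +9.0 g fiber for $0.60 (total $0.60, still need 21.0 g).
Take 1 serving of chickpeas: +8.0 g fiber for $0.60 (total $1.20, still need 13.0 g).
Take 2 servings of hummus: +10.0 g fiber for $0.90 (total $2.10, still need 3.0 g).
Take 0.3333 servings of lentils: +3.0 g fiber for $0.28 (total $2.38, still need 0.0 g).
Filling from the cheapest source first is optimal under one linear minimum: $2.38.

$2.38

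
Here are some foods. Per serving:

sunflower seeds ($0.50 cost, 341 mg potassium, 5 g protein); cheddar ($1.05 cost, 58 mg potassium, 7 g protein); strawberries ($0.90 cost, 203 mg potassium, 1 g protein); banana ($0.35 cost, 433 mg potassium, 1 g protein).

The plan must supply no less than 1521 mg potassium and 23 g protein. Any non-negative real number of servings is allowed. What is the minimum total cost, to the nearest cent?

$2.30

The cheapest plan sits at a corner of the feasible region — with two constraints it uses at most two foods.
sunflower seeds only: max(1521/341, 23/5) = 4.6 servings → $2.30.
cheddar only: max(1521/58, 23/7) = 26.22 servings → $27.54.
strawberries only: max(1521/203, 23/1) = 23 servings → $20.70.
banana only: max(1521/433, 23/1) = 23 servings → $8.05.
sunflower seeds + cheddar with both tight: 4.441 servings and 0.1135 servings → $2.34.
sunflower seeds + strawberries with both targets exact would need a negative amount; discard.
sunflower seeds + banana: the both-tight solution has a negative serving — not a feasible corner.
cheddar + strawberries with both tight: 2.31 servings and 6.833 servings → $8.57.
cheddar + banana with both tight: 2.838 servings and 3.133 servings → $4.08.
strawberries + banana: the both-tight solution has a negative serving — not a feasible corner.
So the least-cost plan costs $2.30.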